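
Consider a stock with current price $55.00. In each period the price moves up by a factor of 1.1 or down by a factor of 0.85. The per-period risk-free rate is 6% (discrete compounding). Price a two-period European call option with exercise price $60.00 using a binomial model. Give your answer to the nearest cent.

Risk-neutral probability p = (1 + 0.06 − 0.85)/(1.1 − 0.85) = 0.2100/0.2500 = 0.8400
Terminal stock prices: S_uu = 66.55, S_ud = 51.43, S_dd = 39.74
Terminal payoffs (S − K): max(6.55, 0) = 6.55, max(-8.575, 0) = 0, max(-20.26, 0) = 0
Node u (S = 60.5): V_u = 1/1.06·[0.8400·6.5500 + 0.1600·0.0000] = 5.1906
Node d (S = 46.75): V_d = 1/1.06·[0.8400·0.0000 + 0.1600·0.0000] = 0.0000
Node 0 (S = 55): V_0 = 1/1.06·[0.8400·5.1906 + 0.1600·0.0000] = 4.1133

$4.11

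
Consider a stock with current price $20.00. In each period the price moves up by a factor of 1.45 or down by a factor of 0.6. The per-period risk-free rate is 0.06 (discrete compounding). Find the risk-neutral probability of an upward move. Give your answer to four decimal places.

Risk-neutral probability p = (1 + 0.06 − 0.6)/(1.45 − 0.6) = 0.4600/0.8500 = 0.5412

p = 0.5412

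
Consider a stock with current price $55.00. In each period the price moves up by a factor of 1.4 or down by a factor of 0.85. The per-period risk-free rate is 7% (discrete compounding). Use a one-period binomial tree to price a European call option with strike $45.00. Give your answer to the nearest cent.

$12.94

Risk-neutral probability p = (1 + 0.07 − 0.85)/(1.4 − 0.85) = 0.2200/0.5500 = 0.4000
Terminal stock prices: S_u = 77, S_d = 46.75
Terminal payoffs (S − K): max(32, 0) = 32, max(1.75, 0) = 1.75
Node 0 (S = 55): V_0 = 1/1.07·[0.4000·32.0000 + 0.6000·1.7500] = 12.9439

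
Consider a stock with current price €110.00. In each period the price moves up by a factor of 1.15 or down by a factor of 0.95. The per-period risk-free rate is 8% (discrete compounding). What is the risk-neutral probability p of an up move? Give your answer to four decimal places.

Risk-neutral probability p = (1 + 0.08 − 0.95)/(1.15 − 0.95) = 0.1300/0.2000 = 0.6500

p = 0.6500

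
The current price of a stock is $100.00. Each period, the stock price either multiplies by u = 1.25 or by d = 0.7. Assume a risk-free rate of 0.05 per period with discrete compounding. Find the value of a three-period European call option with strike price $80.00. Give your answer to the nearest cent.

Risk-neutral probability p = (1 + 0.05 − 0.7)/(1.25 − 0.7) = 0.3500/0.5500 = 0.6364
Terminal stock prices: S_uuu = 195.3, S_uud = 109.4, S_udd = 61.25, S_ddd = 34.3
Terminal payoffs (S − K): max(115.3, 0) = 115.3, max(29.38, 0) = 29.38, max(-18.75, 0) = 0, max(-45.7, 0) = 0
Node uu (S = 156.2): V_uu = 1/1.05·[0.6364·115.3125 + 0.3636·29.3750] = 80.0595
Node ud (S = 87.5): V_ud = 1/1.05·[0.6364·29.3750 + 0.3636·0.0000] = 17.8030
Node dd (S = 49): V_dd = 1/1.05·[0.6364·0.0000 + 0.3636·0.0000] = 0.0000
Node u (S = 125): V_u = 1/1.05·[0.6364·80.0595 + 0.3636·17.8030] = 54.6865
Node d (S = 70): V_d = 1/1.05·[0.6364·17.8030 + 0.3636·0.0000] = 10.7897
Node 0 (S = 100): V_0 = 1/1.05·[0.6364·54.6865 + 0.3636·10.7897] = 36.8800

$36.88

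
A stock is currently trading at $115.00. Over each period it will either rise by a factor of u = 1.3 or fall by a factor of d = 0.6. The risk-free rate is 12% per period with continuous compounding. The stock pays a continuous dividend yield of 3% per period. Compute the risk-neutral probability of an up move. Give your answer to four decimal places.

Per-period risk-free factor R = e^0.12 = 1.1275; dividend-adjusted growth = e^(0.12−0.03) = 1.0942.
Risk-neutral probability p = (1.0942 − 0.6)/(1.3 − 0.6) = 0.4942/0.7000 = 0.7060

p = 0.7060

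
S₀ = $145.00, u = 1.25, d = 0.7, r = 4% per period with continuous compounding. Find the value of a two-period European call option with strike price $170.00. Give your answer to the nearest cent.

$20.05

Risk-neutral probability p = (e^0.04 − 0.7)/(1.25 − 0.7) = 0.3408/0.5500 = 0.6197
Terminal stock prices: S_uu = 226.6, S_ud = 126.9, S_dd = 71.05
Terminal payoffs (S − K): max(56.56, 0) = 56.56, max(-43.13, 0) = 0, max(-98.95, 0) = 0
Node u (S = 181.2): V_u = e^(−0.04)·[0.6197·56.5625 + 0.3803·0.0000] = 33.6750
Node d (S = 101.5): V_d = e^(−0.04)·[0.6197·0.0000 + 0.3803·0.0000] = 0.0000
Node 0 (S = 145): V_0 = e^(−0.04)·[0.6197·33.6750 + 0.3803·0.0000] = 20.0487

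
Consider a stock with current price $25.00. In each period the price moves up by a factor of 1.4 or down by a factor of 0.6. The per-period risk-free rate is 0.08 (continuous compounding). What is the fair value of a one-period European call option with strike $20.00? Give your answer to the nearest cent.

$8.36

Risk-neutral probability p = (e^0.08 − 0.6)/(1.4 − 0.6) = 0.4833/0.8000 = 0.6041
Terminal stock prices: S_u = 35, S_d = 15
Terminal payoffs (S − K): max(15, 0) = 15, max(-5, 0) = 0
Node 0 (S = 25): V_0 = e^(−0.08)·[0.6041·15.0000 + 0.3959·0.0000] = 8.3649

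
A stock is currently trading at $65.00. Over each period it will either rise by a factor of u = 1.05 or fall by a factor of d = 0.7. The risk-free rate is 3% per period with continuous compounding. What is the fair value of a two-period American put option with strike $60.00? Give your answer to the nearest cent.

$1.39

Risk-neutral probability p = (e^0.03 − 0.7)/(1.05 − 0.7) = 0.3305/0.3500 = 0.9442
Terminal stock prices: S_uu = 71.66, S_ud = 47.77, S_dd = 31.85
Terminal payoffs (K − S): max(-11.66, 0) = 0, max(12.23, 0) = 12.23, max(28.15, 0) = 28.15
Node u (S = 68.25): continuation = e^(−0.03)·[0.9442·0.0000 + 0.0558·12.2250] = 0.6625; exercise value = 0.0000 ≤ continuation, so V_u = 0.6625
Node d (S = 45.5): continuation = e^(−0.03)·[0.9442·12.2250 + 0.0558·28.1500] = 12.7267; exercise value = 14.5000 > continuation, so V_d = 14.5000 (exercise)
Node 0 (S = 65): continuation = e^(−0.03)·[0.9442·0.6625 + 0.0558·14.5000] = 1.3928; exercise value = 0.0000 ≤ continuation, so V_0 = 1.3928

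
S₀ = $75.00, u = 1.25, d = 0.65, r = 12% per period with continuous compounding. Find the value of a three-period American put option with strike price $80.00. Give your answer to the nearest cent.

$8.44

Risk-neutral probability p = (e^0.12 − 0.65)/(1.25 − 0.65) = 0.4775/0.6000 = 0.7958
Terminal stock prices: S_uuu = 146.5, S_uud = 76.17, S_udd = 39.61, S_ddd = 20.6
Terminal payoffs (K − S): max(-66.48, 0) = 0, max(3.828, 0) = 3.828, max(40.39, 0) = 40.39, max(59.4, 0) = 59.4
Node uu (S = 117.2): continuation = e^(−0.12)·[0.7958·0.0000 + 0.2042·3.8281] = 0.6932; exercise value = 0.0000 ≤ continuation, so V_uu = 0.6932
Node ud (S = 60.94): continuation = e^(−0.12)·[0.7958·3.8281 + 0.2042·40.3906] = 10.0161; exercise value = 19.0625 > continuation, so V_ud = 19.0625 (exercise)
Node dd (S = 31.69): continuation = e^(−0.12)·[0.7958·40.3906 + 0.2042·59.4031] = 39.2661; exercise value = 48.3125 > continuation, so V_dd = 48.3125 (exercise)
Node u (S = 93.75): continuation = e^(−0.12)·[0.7958·0.6932 + 0.2042·19.0625] = 3.9412; exercise value = 0.0000 ≤ continuation, so V_u = 3.9412
Node d (S = 48.75): continuation = e^(−0.12)·[0.7958·19.0625 + 0.2042·48.3125] = 22.2036; exercise value = 31.2500 > continuation, so V_d = 31.2500 (exercise)
Node 0 (S = 75): continuation = e^(−0.12)·[0.7958·3.9412 + 0.2042·31.2500] = 8.4407; exercise value = 5.0000 ≤ continuation, so V_0 = 8.4407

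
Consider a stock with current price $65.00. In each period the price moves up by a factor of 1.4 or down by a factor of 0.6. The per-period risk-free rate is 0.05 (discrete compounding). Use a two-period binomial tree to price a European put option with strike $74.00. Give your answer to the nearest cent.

$17.45

Risk-neutral probability p = (1 + 0.05 − 0.6)/(1.4 − 0.6) = 0.4500/0.8000 = 0.5625
Terminal stock prices: S_uu = 127.4, S_ud = 54.6, S_dd = 23.4
Terminal payoffs (K − S): max(-53.4, 0) = 0, max(19.4, 0) = 19.4, max(50.6, 0) = 50.6
Node u (S = 91): V_u = 1/1.05·[0.5625·0.0000 + 0.4375·19.4000] = 8.0833
Node d (S = 39): V_d = 1/1.05·[0.5625·19.4000 + 0.4375·50.6000] = 31.4762
Node 0 (S = 65): V_0 = 1/1.05·[0.5625·8.0833 + 0.4375·31.4762] = 17.4454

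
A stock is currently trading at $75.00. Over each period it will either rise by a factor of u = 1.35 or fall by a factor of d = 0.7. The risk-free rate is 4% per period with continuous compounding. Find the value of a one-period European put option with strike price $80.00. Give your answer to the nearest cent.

Risk-neutral probability p = (e^0.04 − 0.7)/(1.35 − 0.7) = 0.3408/0.6500 = 0.5243
Terminal stock prices: S_u = 101.2, S_d = 52.5
Terminal payoffs (K − S): max(-21.25, 0) = 0, max(27.5, 0) = 27.5
Node 0 (S = 75): V_0 = e^(−0.04)·[0.5243·0.0000 + 0.4757·27.5000] = 12.5682

$12.57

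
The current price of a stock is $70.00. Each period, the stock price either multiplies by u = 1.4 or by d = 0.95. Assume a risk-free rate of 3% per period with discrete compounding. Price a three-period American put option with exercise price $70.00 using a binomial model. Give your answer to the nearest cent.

Risk-neutral probability p = (1 + 0.03 − 0.95)/(1.4 − 0.95) = 0.0800/0.4500 = 0.1778
Terminal stock prices: S_uuu = 192.1, S_uud = 130.3, S_udd = 88.44, S_ddd = 60.02
Terminal payoffs (K − S): max(-122.1, 0) = 0, max(-60.34, 0) = 0, max(-18.44, 0) = 0, max(9.984, 0) = 9.984
Node uu (S = 137.2): continuation = 1/1.03·[0.1778·0.0000 + 0.8222·0.0000] = 0.0000; exercise value = 0.0000 ≤ continuation, so V_uu = 0.0000
Node ud (S = 93.1): continuation = 1/1.03·[0.1778·0.0000 + 0.8222·0.0000] = 0.0000; exercise value = 0.0000 ≤ continuation, so V_ud = 0.0000
Node dd (S = 63.17): continuation = 1/1.03·[0.1778·0.0000 + 0.8222·9.9838] = 7.9698; exercise value = 6.8250 ≤ continuation, so V_dd = 7.9698
Node u (S = 98): continuation = 1/1.03·[0.1778·0.0000 + 0.8222·0.0000] = 0.0000; exercise value = 0.0000 ≤ continuation, so V_u = 0.0000
Node d (S = 66.5): continuation = 1/1.03·[0.1778·0.0000 + 0.8222·7.9698] = 6.3621; exercise value = 3.5000 ≤ continuation, so V_d = 6.3621
Node 0 (S = 70): continuation = 1/1.03·[0.1778·0.0000 + 0.8222·6.3621] = 5.0787; exercise value = 0.0000 ≤ continuation, so V_0 = 5.0787

$5.08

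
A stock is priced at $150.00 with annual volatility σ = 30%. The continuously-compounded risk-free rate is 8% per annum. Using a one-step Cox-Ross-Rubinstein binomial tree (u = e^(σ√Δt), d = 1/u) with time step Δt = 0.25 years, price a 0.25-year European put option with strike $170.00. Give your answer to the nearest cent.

CRR parameters: u = e^(σ√Δt) = e^(0.3·√0.25) = 1.1618, d = 1/u = 0.8607
Per-period rate: rΔt = 0.08·0.25 = 0.02, so R = e^0.02 = 1.0202
Risk-neutral probability p = (e^0.02 − 0.8607)/(1.1618 − 0.8607) = 0.1595/0.3011 = 0.5297
Terminal stock prices: S_u = 174.3, S_d = 129.1
Terminal payoffs (K − S): max(-4.275, 0) = 0, max(40.89, 0) = 40.89
Node 0 (S = 150): V_0 = e^(−0.02)·[0.5297·0.0000 + 0.4703·40.8938] = 18.8533

$18.85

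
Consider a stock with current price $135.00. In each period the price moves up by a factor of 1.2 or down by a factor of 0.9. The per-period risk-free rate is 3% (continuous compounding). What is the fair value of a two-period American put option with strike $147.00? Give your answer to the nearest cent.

$14.26

Risk-neutral probability p = (e^0.03 − 0.9)/(1.2 − 0.9) = 0.1305/0.3000 = 0.4348
Terminal stock prices: S_uu = 194.4, S_ud = 145.8, S_dd = 109.4
Terminal payoffs (K − S): max(-47.4, 0) = 0, max(1.2, 0) = 1.2, max(37.65, 0) = 37.65
Node u (S = 162): continuation = e^(−0.03)·[0.4348·0.0000 + 0.5652·1.2000] = 0.6581; exercise value = 0.0000 ≤ continuation, so V_u = 0.6581
Node d (S = 121.5): continuation = e^(−0.03)·[0.4348·1.2000 + 0.5652·37.6500] = 21.1555; exercise value = 25.5000 > continuation, so V_d = 25.5000 (exercise)
Node 0 (S = 135): continuation = e^(−0.03)·[0.4348·0.6581 + 0.5652·25.5000] = 14.2632; exercise value = 12.0000 ≤ continuation, so V_0 = 14.2632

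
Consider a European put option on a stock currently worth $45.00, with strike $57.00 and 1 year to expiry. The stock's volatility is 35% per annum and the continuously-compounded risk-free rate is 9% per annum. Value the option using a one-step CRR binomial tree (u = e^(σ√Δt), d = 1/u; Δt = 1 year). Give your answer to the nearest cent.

$10.51

CRR parameters: u = e^(σ√Δt) = e^(0.35·√1) = 1.4191, d = 1/u = 0.7047
Per-period rate: rΔt = 0.09·1 = 0.09, so R = e^0.09 = 1.0942
Risk-neutral probability p = (e^0.09 − 0.7047)/(1.4191 − 0.7047) = 0.3895/0.7144 = 0.5452
Terminal stock prices: S_u = 63.86, S_d = 31.71
Terminal payoffs (K − S): max(-6.858, 0) = 0, max(25.29, 0) = 25.29
Node 0 (S = 45): V_0 = e^(−0.09)·[0.5452·0.0000 + 0.4548·25.2890] = 10.5113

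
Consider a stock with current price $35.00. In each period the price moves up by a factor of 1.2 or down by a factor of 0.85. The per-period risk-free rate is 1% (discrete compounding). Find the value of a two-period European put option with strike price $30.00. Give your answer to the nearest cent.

$1.36

Risk-neutral probability p = (1 + 0.01 − 0.85)/(1.2 − 0.85) = 0.1600/0.3500 = 0.4571
Terminal stock prices: S_uu = 50.4, S_ud = 35.7, S_dd = 25.29
Terminal payoffs (K − S): max(-20.4, 0) = 0, max(-5.7, 0) = 0, max(4.713, 0) = 4.713
Node u (S = 42): V_u = 1/1.01·[0.4571·0.0000 + 0.5429·0.0000] = 0.0000
Node d (S = 29.75): V_d = 1/1.01·[0.4571·0.0000 + 0.5429·4.7125] = 2.5329
Node 0 (S = 35): V_0 = 1/1.01·[0.4571·0.0000 + 0.5429·2.5329] = 1.3614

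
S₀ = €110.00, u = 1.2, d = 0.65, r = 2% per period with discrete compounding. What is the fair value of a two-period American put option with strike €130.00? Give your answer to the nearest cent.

€28.12

Risk-neutral probability p = (1 + 0.02 − 0.65)/(1.2 − 0.65) = 0.3700/0.5500 = 0.6727
Terminal stock prices: S_uu = 158.4, S_ud = 85.8, S_dd = 46.48
Terminal payoffs (K − S): max(-28.4, 0) = 0, max(44.2, 0) = 44.2, max(83.53, 0) = 83.53
Node u (S = 132): continuation = 1/1.02·[0.6727·0.0000 + 0.3273·44.2000] = 14.1818; exercise value = 0.0000 ≤ continuation, so V_u = 14.1818
Node d (S = 71.5): continuation = 1/1.02·[0.6727·44.2000 + 0.3273·83.5250] = 55.9510; exercise value = 58.5000 > continuation, so V_d = 58.5000 (exercise)
Node 0 (S = 110): continuation = 1/1.02·[0.6727·14.1818 + 0.3273·58.5000] = 28.1235; exercise value = 20.0000 ≤ continuation, so V_0 = 28.1235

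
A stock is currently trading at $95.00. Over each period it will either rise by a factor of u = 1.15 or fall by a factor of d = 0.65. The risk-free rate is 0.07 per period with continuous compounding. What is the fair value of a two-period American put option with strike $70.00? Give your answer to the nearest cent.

$1.19

Risk-neutral probability p = (e^0.07 − 0.65)/(1.15 − 0.65) = 0.4225/0.5000 = 0.8450
Terminal stock prices: S_uu = 125.6, S_ud = 71.01, S_dd = 40.14
Terminal payoffs (K − S): max(-55.64, 0) = 0, max(-1.012, 0) = 0, max(29.86, 0) = 29.86
Node u (S = 109.2): continuation = e^(−0.07)·[0.8450·0.0000 + 0.1550·0.0000] = 0.0000; exercise value = 0.0000 ≤ continuation, so V_u = 0.0000
Node d (S = 61.75): continuation = e^(−0.07)·[0.8450·0.0000 + 0.1550·29.8625] = 4.3153; exercise value = 8.2500 > continuation, so V_d = 8.2500 (exercise)
Node 0 (S = 95): continuation = e^(−0.07)·[0.8450·0.0000 + 0.1550·8.2500] = 1.1922; exercise value = 0.0000 ≤ continuation, so V_0 = 1.1922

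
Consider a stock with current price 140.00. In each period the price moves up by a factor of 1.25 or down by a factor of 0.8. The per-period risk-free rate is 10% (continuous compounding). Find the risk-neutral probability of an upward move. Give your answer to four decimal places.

Risk-neutral probability p = (e^0.1 − 0.8)/(1.25 − 0.8) = 0.3052/0.4500 = 0.6782

p = 0.6782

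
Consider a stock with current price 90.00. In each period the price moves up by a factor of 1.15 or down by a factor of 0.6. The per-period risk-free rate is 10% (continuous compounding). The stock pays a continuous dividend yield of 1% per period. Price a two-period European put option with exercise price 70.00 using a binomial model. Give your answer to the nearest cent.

Per-period risk-free factor R = e^0.1 = 1.1052; dividend-adjusted growth = e^(0.1−0.01) = 1.0942.
Risk-neutral probability p = (1.0942 − 0.6)/(1.15 − 0.6) = 0.4942/0.5500 = 0.8985
Terminal stock prices: S_uu = 119, S_ud = 62.1, S_dd = 32.4
Terminal payoffs (K − S): max(-49.02, 0) = 0, max(7.9, 0) = 7.9, max(37.6, 0) = 37.6
Node u (S = 103.5): V_u = e^(−0.1)·[0.8985·0.0000 + 0.1015·7.9000] = 0.7256
Node d (S = 54): V_d = e^(−0.1)·[0.8985·7.9000 + 0.1015·37.6000] = 9.8759
Node 0 (S = 90): V_0 = e^(−0.1)·[0.8985·0.7256 + 0.1015·9.8759] = 1.4969

1.50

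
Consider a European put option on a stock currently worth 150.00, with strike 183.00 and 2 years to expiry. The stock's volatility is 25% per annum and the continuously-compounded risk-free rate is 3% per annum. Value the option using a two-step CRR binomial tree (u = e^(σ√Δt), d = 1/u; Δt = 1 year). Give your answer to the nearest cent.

CRR parameters: u = e^(σ√Δt) = e^(0.25·√1) = 1.2840, d = 1/u = 0.7788
Per-period rate: rΔt = 0.03·1 = 0.03, so R = e^0.03 = 1.0305
Risk-neutral probability p = (e^0.03 − 0.7788)/(1.2840 − 0.7788) = 0.2517/0.5052 = 0.4981
Terminal stock prices: S_uu = 247.3, S_ud = 150, S_dd = 90.98
Terminal payoffs (K − S): max(-64.31, 0) = 0, max(33, 0) = 33, max(92.02, 0) = 92.02
Node u (S = 192.6): V_u = e^(−0.03)·[0.4981·0.0000 + 0.5019·33.0000] = 16.0731
Node d (S = 116.8): V_d = e^(−0.03)·[0.4981·33.0000 + 0.5019·92.0204] = 60.7714
Node 0 (S = 150): V_0 = e^(−0.03)·[0.4981·16.0731 + 0.5019·60.7714] = 37.3690

37.37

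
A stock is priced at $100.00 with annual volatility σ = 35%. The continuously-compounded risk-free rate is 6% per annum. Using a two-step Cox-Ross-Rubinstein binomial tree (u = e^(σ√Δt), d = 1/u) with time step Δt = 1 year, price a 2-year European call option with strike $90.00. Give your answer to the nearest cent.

CRR parameters: u = e^(σ√Δt) = e^(0.35·√1) = 1.4191, d = 1/u = 0.7047
Per-period rate: rΔt = 0.06·1 = 0.06, so R = e^0.06 = 1.0618
Risk-neutral probability p = (e^0.06 − 0.7047)/(1.4191 − 0.7047) = 0.3571/0.7144 = 0.4999
Terminal stock prices: S_uu = 201.4, S_ud = 100, S_dd = 49.66
Terminal payoffs (S − K): max(111.4, 0) = 111.4, max(10, 0) = 10, max(-40.34, 0) = 0
Node u (S = 141.9): V_u = e^(−0.06)·[0.4999·111.3753 + 0.5001·10.0000] = 57.1479
Node d (S = 70.47): V_d = e^(−0.06)·[0.4999·10.0000 + 0.5001·0.0000] = 4.7083
Node 0 (S = 100): V_0 = e^(−0.06)·[0.4999·57.1479 + 0.5001·4.7083] = 29.1241

$29.12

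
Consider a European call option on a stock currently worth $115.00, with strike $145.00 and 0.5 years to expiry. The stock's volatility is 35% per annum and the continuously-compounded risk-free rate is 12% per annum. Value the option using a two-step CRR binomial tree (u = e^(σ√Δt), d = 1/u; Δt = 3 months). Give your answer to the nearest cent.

$5.05

CRR parameters: u = e^(σ√Δt) = e^(0.35·√0.25) = 1.1912, d = 1/u = 0.8395
Per-period rate: rΔt = 0.12·0.25 = 0.03, so R = e^0.03 = 1.0305
Risk-neutral probability p = (e^0.03 − 0.8395)/(1.1912 − 0.8395) = 0.1910/0.3518 = 0.5429
Terminal stock prices: S_uu = 163.2, S_ud = 115, S_dd = 81.04
Terminal payoffs (S − K): max(18.19, 0) = 18.19, max(-30, 0) = 0, max(-63.96, 0) = 0
Node u (S = 137): V_u = e^(−0.03)·[0.5429·18.1928 + 0.4571·0.0000] = 9.5855
Node d (S = 96.54): V_d = e^(−0.03)·[0.5429·0.0000 + 0.4571·0.0000] = 0.0000
Node 0 (S = 115): V_0 = e^(−0.03)·[0.5429·9.5855 + 0.4571·0.0000] = 5.0505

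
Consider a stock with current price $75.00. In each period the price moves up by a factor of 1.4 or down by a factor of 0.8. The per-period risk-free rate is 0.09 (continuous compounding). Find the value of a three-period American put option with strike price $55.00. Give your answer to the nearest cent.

Risk-neutral probability p = (e^0.09 − 0.8)/(1.4 − 0.8) = 0.2942/0.6000 = 0.4903
Terminal stock prices: S_uuu = 205.8, S_uud = 117.6, S_udd = 67.2, S_ddd = 38.4
Terminal payoffs (K − S): max(-150.8, 0) = 0, max(-62.6, 0) = 0, max(-12.2, 0) = 0, max(16.6, 0) = 16.6
Node uu (S = 147): continuation = e^(−0.09)·[0.4903·0.0000 + 0.5097·0.0000] = 0.0000; exercise value = 0.0000 ≤ continuation, so V_uu = 0.0000
Node ud (S = 84): continuation = e^(−0.09)·[0.4903·0.0000 + 0.5097·0.0000] = 0.0000; exercise value = 0.0000 ≤ continuation, so V_ud = 0.0000
Node dd (S = 48): continuation = e^(−0.09)·[0.4903·0.0000 + 0.5097·16.6000] = 7.7329; exercise value = 7.0000 ≤ continuation, so V_dd = 7.7329
Node u (S = 105): continuation = e^(−0.09)·[0.4903·0.0000 + 0.5097·0.0000] = 0.0000; exercise value = 0.0000 ≤ continuation, so V_u = 0.0000
Node d (S = 60): continuation = e^(−0.09)·[0.4903·0.0000 + 0.5097·7.7329] = 3.6023; exercise value = 0.0000 ≤ continuation, so V_d = 3.6023
Node 0 (S = 75): continuation = e^(−0.09)·[0.4903·0.0000 + 0.5097·3.6023] = 1.6781; exercise value = 0.0000 ≤ continuation, so V_0 = 1.6781

$1.68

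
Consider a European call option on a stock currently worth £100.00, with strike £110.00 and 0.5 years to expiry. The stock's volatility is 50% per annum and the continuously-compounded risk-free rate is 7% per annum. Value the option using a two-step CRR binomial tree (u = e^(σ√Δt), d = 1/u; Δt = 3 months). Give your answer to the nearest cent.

£11.84

CRR parameters: u = e^(σ√Δt) = e^(0.5·√0.25) = 1.2840, d = 1/u = 0.7788
Per-period rate: rΔt = 0.07·0.25 = 0.0175, so R = e^0.0175 = 1.0177
Risk-neutral probability p = (e^0.0175 − 0.7788)/(1.2840 − 0.7788) = 0.2389/0.5052 = 0.4728
Terminal stock prices: S_uu = 164.9, S_ud = 100, S_dd = 60.65
Terminal payoffs (S − K): max(54.87, 0) = 54.87, max(-10, 0) = 0, max(-49.35, 0) = 0
Node u (S = 128.4): V_u = e^(−0.0175)·[0.4728·54.8721 + 0.5272·0.0000] = 25.4917
Node d (S = 77.88): V_d = e^(−0.0175)·[0.4728·0.0000 + 0.5272·0.0000] = 0.0000
Node 0 (S = 100): V_0 = e^(−0.0175)·[0.4728·25.4917 + 0.5272·0.0000] = 11.8425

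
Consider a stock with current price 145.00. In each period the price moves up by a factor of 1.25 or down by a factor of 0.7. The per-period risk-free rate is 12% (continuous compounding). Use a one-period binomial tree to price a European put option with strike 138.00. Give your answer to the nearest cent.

Risk-neutral probability p = (e^0.12 − 0.7)/(1.25 − 0.7) = 0.4275/0.5500 = 0.7773
Terminal stock prices: S_u = 181.2, S_d = 101.5
Terminal payoffs (K − S): max(-43.25, 0) = 0, max(36.5, 0) = 36.5
Node 0 (S = 145): V_0 = e^(−0.12)·[0.7773·0.0000 + 0.2227·36.5000] = 7.2104

7.21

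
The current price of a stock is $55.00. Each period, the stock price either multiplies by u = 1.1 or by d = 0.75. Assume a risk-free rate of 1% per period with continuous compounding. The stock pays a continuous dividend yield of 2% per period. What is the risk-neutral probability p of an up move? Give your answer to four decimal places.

p = 0.6859

Per-period risk-free factor R = e^0.01 = 1.0101; dividend-adjusted growth = e^(0.01−0.02) = 0.9900.
Risk-neutral probability p = (0.9900 − 0.75)/(1.1 − 0.75) = 0.2400/0.3500 = 0.6859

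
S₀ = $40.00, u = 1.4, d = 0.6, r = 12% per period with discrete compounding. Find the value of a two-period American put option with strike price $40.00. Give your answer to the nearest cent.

Risk-neutral probability p = (1 + 0.12 − 0.6)/(1.4 − 0.6) = 0.5200/0.8000 = 0.6500
Terminal stock prices: S_uu = 78.4, S_ud = 33.6, S_dd = 14.4
Terminal payoffs (K − S): max(-38.4, 0) = 0, max(6.4, 0) = 6.4, max(25.6, 0) = 25.6
Node u (S = 56): continuation = 1/1.12·[0.6500·0.0000 + 0.3500·6.4000] = 2.0000; exercise value = 0.0000 ≤ continuation, so V_u = 2.0000
Node d (S = 24): continuation = 1/1.12·[0.6500·6.4000 + 0.3500·25.6000] = 11.7143; exercise value = 16.0000 > continuation, so V_d = 16.0000 (exercise)
Node 0 (S = 40): continuation = 1/1.12·[0.6500·2.0000 + 0.3500·16.0000] = 6.1607; exercise value = 0.0000 ≤ continuation, so V_0 = 6.1607

$6.16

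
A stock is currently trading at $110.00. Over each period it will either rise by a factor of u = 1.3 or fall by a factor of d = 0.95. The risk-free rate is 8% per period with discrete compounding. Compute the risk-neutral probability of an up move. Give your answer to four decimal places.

Risk-neutral probability p = (1 + 0.08 − 0.95)/(1.3 − 0.95) = 0.1300/0.3500 = 0.3714

p = 0.3714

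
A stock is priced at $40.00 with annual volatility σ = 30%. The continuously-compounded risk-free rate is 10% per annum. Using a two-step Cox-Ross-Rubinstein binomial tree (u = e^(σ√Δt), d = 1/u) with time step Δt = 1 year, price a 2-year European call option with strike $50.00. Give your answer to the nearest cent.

CRR parameters: u = e^(σ√Δt) = e^(0.3·√1) = 1.3499, d = 1/u = 0.7408
Per-period rate: rΔt = 0.1·1 = 0.1, so R = e^0.1 = 1.1052
Risk-neutral probability p = (e^0.1 − 0.7408)/(1.3499 − 0.7408) = 0.3644/0.6090 = 0.5982
Terminal stock prices: S_uu = 72.88, S_ud = 40, S_dd = 21.95
Terminal payoffs (S − K): max(22.88, 0) = 22.88, max(-10, 0) = 0, max(-28.05, 0) = 0
Node u (S = 53.99): V_u = e^(−0.1)·[0.5982·22.8848 + 0.4018·0.0000] = 12.3878
Node d (S = 29.63): V_d = e^(−0.1)·[0.5982·0.0000 + 0.4018·0.0000] = 0.0000
Node 0 (S = 40): V_0 = e^(−0.1)·[0.5982·12.3878 + 0.4018·0.0000] = 6.7056

$6.71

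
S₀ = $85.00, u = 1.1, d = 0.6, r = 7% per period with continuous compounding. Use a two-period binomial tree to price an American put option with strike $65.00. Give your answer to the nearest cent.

Risk-neutral probability p = (e^0.07 − 0.6)/(1.1 − 0.6) = 0.4725/0.5000 = 0.9450
Terminal stock prices: S_uu = 102.9, S_ud = 56.1, S_dd = 30.6
Terminal payoffs (K − S): max(-37.85, 0) = 0, max(8.9, 0) = 8.9, max(34.4, 0) = 34.4
Node u (S = 93.5): continuation = e^(−0.07)·[0.9450·0.0000 + 0.0550·8.9000] = 0.4563; exercise value = 0.0000 ≤ continuation, so V_u = 0.4563
Node d (S = 51): continuation = e^(−0.07)·[0.9450·8.9000 + 0.0550·34.4000] = 9.6056; exercise value = 14.0000 > continuation, so V_d = 14.0000 (exercise)
Node 0 (S = 85): continuation = e^(−0.07)·[0.9450·0.4563 + 0.0550·14.0000] = 1.1198; exercise value = 0.0000 ≤ continuation, so V_0 = 1.1198

$1.12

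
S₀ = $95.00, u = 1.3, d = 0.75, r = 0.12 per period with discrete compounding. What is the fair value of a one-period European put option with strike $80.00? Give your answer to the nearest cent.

$2.56

Risk-neutral probability p = (1 + 0.12 − 0.75)/(1.3 − 0.75) = 0.3700/0.5500 = 0.6727
Terminal stock prices: S_u = 123.5, S_d = 71.25
Terminal payoffs (K − S): max(-43.5, 0) = 0, max(8.75, 0) = 8.75
Node 0 (S = 95): V_0 = 1/1.12·[0.6727·0.0000 + 0.3273·8.7500] = 2.5568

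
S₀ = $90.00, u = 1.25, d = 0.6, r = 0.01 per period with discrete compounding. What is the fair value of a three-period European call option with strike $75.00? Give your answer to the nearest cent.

$28.56

Risk-neutral probability p = (1 + 0.01 − 0.6)/(1.25 − 0.6) = 0.4100/0.6500 = 0.6308
Terminal stock prices: S_uuu = 175.8, S_uud = 84.38, S_udd = 40.5, S_ddd = 19.44
Terminal payoffs (S − K): max(100.8, 0) = 100.8, max(9.375, 0) = 9.375, max(-34.5, 0) = 0, max(-55.56, 0) = 0
Node uu (S = 140.6): V_uu = 1/1.01·[0.6308·100.7812 + 0.3692·9.3750] = 66.3676
Node ud (S = 67.5): V_ud = 1/1.01·[0.6308·9.3750 + 0.3692·0.0000] = 5.8549
Node dd (S = 32.4): V_dd = 1/1.01·[0.6308·0.0000 + 0.3692·0.0000] = 0.0000
Node u (S = 112.5): V_u = 1/1.01·[0.6308·66.3676 + 0.3692·5.8549] = 43.5886
Node d (S = 54): V_d = 1/1.01·[0.6308·5.8549 + 0.3692·0.0000] = 3.6565
Node 0 (S = 90): V_0 = 1/1.01·[0.6308·43.5886 + 0.3692·3.6565] = 28.5588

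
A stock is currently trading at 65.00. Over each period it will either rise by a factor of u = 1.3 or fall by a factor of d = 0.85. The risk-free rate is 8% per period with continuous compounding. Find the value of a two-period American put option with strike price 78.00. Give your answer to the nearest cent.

13.00

Risk-neutral probability p = (e^0.08 − 0.85)/(1.3 − 0.85) = 0.2333/0.4500 = 0.5184
Terminal stock prices: S_uu = 109.9, S_ud = 71.83, S_dd = 46.96
Terminal payoffs (K − S): max(-31.85, 0) = 0, max(6.175, 0) = 6.175, max(31.04, 0) = 31.04
Node u (S = 84.5): continuation = e^(−0.08)·[0.5184·0.0000 + 0.4816·6.1750] = 2.7451; exercise value = 0.0000 ≤ continuation, so V_u = 2.7451
Node d (S = 55.25): continuation = e^(−0.08)·[0.5184·6.1750 + 0.4816·31.0375] = 16.7531; exercise value = 22.7500 > continuation, so V_d = 22.7500 (exercise)
Node 0 (S = 65): continuation = e^(−0.08)·[0.5184·2.7451 + 0.4816·22.7500] = 11.4274; exercise value = 13.0000 > continuation, so V_0 = 13.0000 (exercise)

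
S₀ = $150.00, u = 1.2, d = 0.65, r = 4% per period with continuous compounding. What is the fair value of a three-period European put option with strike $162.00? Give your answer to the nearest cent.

Risk-neutral probability p = (e^0.04 − 0.65)/(1.2 − 0.65) = 0.3908/0.5500 = 0.7106
Terminal stock prices: S_uuu = 259.2, S_uud = 140.4, S_udd = 76.05, S_ddd = 41.19
Terminal payoffs (K − S): max(-97.2, 0) = 0, max(21.6, 0) = 21.6, max(85.95, 0) = 85.95, max(120.8, 0) = 120.8
Node uu (S = 216): V_uu = e^(−0.04)·[0.7106·0.0000 + 0.2894·21.6000] = 6.0067
Node ud (S = 117): V_ud = e^(−0.04)·[0.7106·21.6000 + 0.2894·85.9500] = 38.6479
Node dd (S = 63.38): V_dd = e^(−0.04)·[0.7106·85.9500 + 0.2894·120.8063] = 92.2729
Node u (S = 180): V_u = e^(−0.04)·[0.7106·6.0067 + 0.2894·38.6479] = 14.8482
Node d (S = 97.5): V_d = e^(−0.04)·[0.7106·38.6479 + 0.2894·92.2729] = 52.0448
Node 0 (S = 150): V_0 = e^(−0.04)·[0.7106·14.8482 + 0.2894·52.0448] = 24.6099

$24.61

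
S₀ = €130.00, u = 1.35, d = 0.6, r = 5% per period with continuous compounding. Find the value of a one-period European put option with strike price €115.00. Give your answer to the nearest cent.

Risk-neutral probability p = (e^0.05 − 0.6)/(1.35 − 0.6) = 0.4513/0.7500 = 0.6017
Terminal stock prices: S_u = 175.5, S_d = 78
Terminal payoffs (K − S): max(-60.5, 0) = 0, max(37, 0) = 37
Node 0 (S = 130): V_0 = e^(−0.05)·[0.6017·0.0000 + 0.3983·37.0000] = 14.0185

€14.02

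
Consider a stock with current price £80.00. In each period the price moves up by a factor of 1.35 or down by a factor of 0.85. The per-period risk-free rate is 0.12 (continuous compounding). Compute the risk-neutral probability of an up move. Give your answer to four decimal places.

p = 0.5550

Risk-neutral probability p = (e^0.12 − 0.85)/(1.35 − 0.85) = 0.2775/0.5000 = 0.5550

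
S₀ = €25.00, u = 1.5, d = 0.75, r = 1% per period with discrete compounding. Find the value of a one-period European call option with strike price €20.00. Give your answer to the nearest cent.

€6.01

Risk-neutral probability p = (1 + 0.01 − 0.75)/(1.5 − 0.75) = 0.2600/0.7500 = 0.3467
Terminal stock prices: S_u = 37.5, S_d = 18.75
Terminal payoffs (S − K): max(17.5, 0) = 17.5, max(-1.25, 0) = 0
Node 0 (S = 25): V_0 = 1/1.01·[0.3467·17.5000 + 0.6533·0.0000] = 6.0066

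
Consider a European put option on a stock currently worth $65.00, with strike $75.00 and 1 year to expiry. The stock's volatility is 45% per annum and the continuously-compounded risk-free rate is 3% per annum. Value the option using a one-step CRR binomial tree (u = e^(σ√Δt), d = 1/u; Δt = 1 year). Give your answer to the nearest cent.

$18.82

CRR parameters: u = e^(σ√Δt) = e^(0.45·√1) = 1.5683, d = 1/u = 0.6376
Per-period rate: rΔt = 0.03·1 = 0.03, so R = e^0.03 = 1.0305
Risk-neutral probability p = (e^0.03 − 0.6376)/(1.5683 − 0.6376) = 0.3928/0.9307 = 0.4221
Terminal stock prices: S_u = 101.9, S_d = 41.45
Terminal payoffs (K − S): max(-26.94, 0) = 0, max(33.55, 0) = 33.55
Node 0 (S = 65): V_0 = e^(−0.03)·[0.4221·0.0000 + 0.5779·33.5542] = 18.8184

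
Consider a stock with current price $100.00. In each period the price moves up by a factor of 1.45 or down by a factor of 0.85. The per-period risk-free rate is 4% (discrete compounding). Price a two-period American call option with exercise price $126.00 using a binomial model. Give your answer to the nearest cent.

$7.81

Risk-neutral probability p = (1 + 0.04 − 0.85)/(1.45 − 0.85) = 0.1900/0.6000 = 0.3167
Terminal stock prices: S_uu = 210.2, S_ud = 123.2, S_dd = 72.25
Terminal payoffs (S − K): max(84.25, 0) = 84.25, max(-2.75, 0) = 0, max(-53.75, 0) = 0
Node u (S = 145): continuation = 1/1.04·[0.3167·84.2500 + 0.6833·0.0000] = 25.6530; exercise value = 19.0000 ≤ continuation, so V_u = 25.6530
Node d (S = 85): continuation = 1/1.04·[0.3167·0.0000 + 0.6833·0.0000] = 0.0000; exercise value = 0.0000 ≤ continuation, so V_d = 0.0000
Node 0 (S = 100): continuation = 1/1.04·[0.3167·25.6530 + 0.6833·0.0000] = 7.8110; exercise value = 0.0000 ≤ continuation, so V_0 = 7.8110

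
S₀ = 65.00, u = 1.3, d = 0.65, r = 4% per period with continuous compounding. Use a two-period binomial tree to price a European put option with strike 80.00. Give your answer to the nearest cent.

Risk-neutral probability p = (e^0.04 − 0.65)/(1.3 − 0.65) = 0.3908/0.6500 = 0.6012
Terminal stock prices: S_uu = 109.9, S_ud = 54.93, S_dd = 27.46
Terminal payoffs (K − S): max(-29.85, 0) = 0, max(25.07, 0) = 25.07, max(52.54, 0) = 52.54
Node u (S = 84.5): V_u = e^(−0.04)·[0.6012·0.0000 + 0.3988·25.0750] = 9.6067
Node d (S = 42.25): V_d = e^(−0.04)·[0.6012·25.0750 + 0.3988·52.5375] = 34.6132
Node 0 (S = 65): V_0 = e^(−0.04)·[0.6012·9.6067 + 0.3988·34.6132] = 18.8104

18.81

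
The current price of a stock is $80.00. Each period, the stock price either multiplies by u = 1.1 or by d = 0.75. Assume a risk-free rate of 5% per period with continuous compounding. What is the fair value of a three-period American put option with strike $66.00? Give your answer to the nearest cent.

$1.03

Risk-neutral probability p = (e^0.05 − 0.75)/(1.1 − 0.75) = 0.3013/0.3500 = 0.8608
Terminal stock prices: S_uuu = 106.5, S_uud = 72.6, S_udd = 49.5, S_ddd = 33.75
Terminal payoffs (K − S): max(-40.48, 0) = 0, max(-6.6, 0) = 0, max(16.5, 0) = 16.5, max(32.25, 0) = 32.25
Node uu (S = 96.8): continuation = e^(−0.05)·[0.8608·0.0000 + 0.1392·0.0000] = 0.0000; exercise value = 0.0000 ≤ continuation, so V_uu = 0.0000
Node ud (S = 66): continuation = e^(−0.05)·[0.8608·0.0000 + 0.1392·16.5000] = 2.1852; exercise value = 0.0000 ≤ continuation, so V_ud = 2.1852
Node dd (S = 45): continuation = e^(−0.05)·[0.8608·16.5000 + 0.1392·32.2500] = 17.7811; exercise value = 21.0000 > continuation, so V_dd = 21.0000 (exercise)
Node u (S = 88): continuation = e^(−0.05)·[0.8608·0.0000 + 0.1392·2.1852] = 0.2894; exercise value = 0.0000 ≤ continuation, so V_u = 0.2894
Node d (S = 60): continuation = e^(−0.05)·[0.8608·2.1852 + 0.1392·21.0000] = 4.5704; exercise value = 6.0000 > continuation, so V_d = 6.0000 (exercise)
Node 0 (S = 80): continuation = e^(−0.05)·[0.8608·0.2894 + 0.1392·6.0000] = 1.0316; exercise value = 0.0000 ≤ continuation, so V_0 = 1.0316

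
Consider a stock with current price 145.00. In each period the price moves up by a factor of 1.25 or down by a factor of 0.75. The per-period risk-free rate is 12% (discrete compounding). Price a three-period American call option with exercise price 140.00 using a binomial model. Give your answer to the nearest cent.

Risk-neutral probability p = (1 + 0.12 − 0.75)/(1.25 − 0.75) = 0.3700/0.5000 = 0.7400
Terminal stock prices: S_uuu = 283.2, S_uud = 169.9, S_udd = 102, S_ddd = 61.17
Terminal payoffs (S − K): max(143.2, 0) = 143.2, max(29.92, 0) = 29.92, max(-38.05, 0) = 0, max(-78.83, 0) = 0
Node uu (S = 226.6): continuation = 1/1.12·[0.7400·143.2031 + 0.2600·29.9219] = 101.5625; exercise value = 86.5625 ≤ continuation, so V_uu = 101.5625
Node ud (S = 135.9): continuation = 1/1.12·[0.7400·29.9219 + 0.2600·0.0000] = 19.7698; exercise value = 0.0000 ≤ continuation, so V_ud = 19.7698
Node dd (S = 81.56): continuation = 1/1.12·[0.7400·0.0000 + 0.2600·0.0000] = 0.0000; exercise value = 0.0000 ≤ continuation, so V_dd = 0.0000
Node u (S = 181.2): continuation = 1/1.12·[0.7400·101.5625 + 0.2600·19.7698] = 71.6932; exercise value = 41.2500 ≤ continuation, so V_u = 71.6932
Node d (S = 108.8): continuation = 1/1.12·[0.7400·19.7698 + 0.2600·0.0000] = 13.0622; exercise value = 0.0000 ≤ continuation, so V_d = 13.0622
Node 0 (S = 145): continuation = 1/1.12·[0.7400·71.6932 + 0.2600·13.0622] = 50.4010; exercise value = 5.0000 ≤ continuation, so V_0 = 50.4010

50.40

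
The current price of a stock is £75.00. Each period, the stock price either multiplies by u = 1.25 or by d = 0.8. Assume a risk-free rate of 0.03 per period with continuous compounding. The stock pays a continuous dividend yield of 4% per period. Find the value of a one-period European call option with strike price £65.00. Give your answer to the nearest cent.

£11.78

Per-period risk-free factor R = e^0.03 = 1.0305; dividend-adjusted growth = e^(0.03−0.04) = 0.9900.
Risk-neutral probability p = (0.9900 − 0.8)/(1.25 − 0.8) = 0.1900/0.4500 = 0.4223
Terminal stock prices: S_u = 93.75, S_d = 60
Terminal payoffs (S − K): max(28.75, 0) = 28.75, max(-5, 0) = 0
Node 0 (S = 75): V_0 = e^(−0.03)·[0.4223·28.7500 + 0.5777·0.0000] = 11.7832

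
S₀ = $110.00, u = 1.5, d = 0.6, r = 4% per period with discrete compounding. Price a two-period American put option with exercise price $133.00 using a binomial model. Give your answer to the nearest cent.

Risk-neutral probability p = (1 + 0.04 − 0.6)/(1.5 − 0.6) = 0.4400/0.9000 = 0.4889
Terminal stock prices: S_uu = 247.5, S_ud = 99, S_dd = 39.6
Terminal payoffs (K − S): max(-114.5, 0) = 0, max(34, 0) = 34, max(93.4, 0) = 93.4
Node u (S = 165): continuation = 1/1.04·[0.4889·0.0000 + 0.5111·34.0000] = 16.7094; exercise value = 0.0000 ≤ continuation, so V_u = 16.7094
Node d (S = 66): continuation = 1/1.04·[0.4889·34.0000 + 0.5111·93.4000] = 61.8846; exercise value = 67.0000 > continuation, so V_d = 67.0000 (exercise)
Node 0 (S = 110): continuation = 1/1.04·[0.4889·16.7094 + 0.5111·67.0000] = 40.7822; exercise value = 23.0000 ≤ continuation, so V_0 = 40.7822

$40.78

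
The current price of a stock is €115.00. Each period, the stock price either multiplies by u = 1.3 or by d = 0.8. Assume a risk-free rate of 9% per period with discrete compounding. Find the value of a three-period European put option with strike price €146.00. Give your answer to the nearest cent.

€16.91

Risk-neutral probability p = (1 + 0.09 − 0.8)/(1.3 − 0.8) = 0.2900/0.5000 = 0.5800
Terminal stock prices: S_uuu = 252.7, S_uud = 155.5, S_udd = 95.68, S_ddd = 58.88
Terminal payoffs (K − S): max(-106.7, 0) = 0, max(-9.48, 0) = 0, max(50.32, 0) = 50.32, max(87.12, 0) = 87.12
Node uu (S = 194.4): V_uu = 1/1.09·[0.5800·0.0000 + 0.4200·0.0000] = 0.0000
Node ud (S = 119.6): V_ud = 1/1.09·[0.5800·0.0000 + 0.4200·50.3200] = 19.3894
Node dd (S = 73.6): V_dd = 1/1.09·[0.5800·50.3200 + 0.4200·87.1200] = 60.3450
Node u (S = 149.5): V_u = 1/1.09·[0.5800·0.0000 + 0.4200·19.3894] = 7.4711
Node d (S = 92): V_d = 1/1.09·[0.5800·19.3894 + 0.4200·60.3450] = 33.5695
Node 0 (S = 115): V_0 = 1/1.09·[0.5800·7.4711 + 0.4200·33.5695] = 16.9105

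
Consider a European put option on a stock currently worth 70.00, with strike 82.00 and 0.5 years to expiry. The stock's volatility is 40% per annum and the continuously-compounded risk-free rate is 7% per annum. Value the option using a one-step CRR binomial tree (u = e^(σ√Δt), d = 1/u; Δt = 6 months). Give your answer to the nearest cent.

CRR parameters: u = e^(σ√Δt) = e^(0.4·√0.5) = 1.3269, d = 1/u = 0.7536
Per-period rate: rΔt = 0.07·0.5 = 0.035, so R = e^0.035 = 1.0356
Risk-neutral probability p = (e^0.035 − 0.7536)/(1.3269 − 0.7536) = 0.2820/0.5733 = 0.4919
Terminal stock prices: S_u = 92.88, S_d = 52.75
Terminal payoffs (K − S): max(-10.88, 0) = 0, max(29.25, 0) = 29.25
Node 0 (S = 70): V_0 = e^(−0.035)·[0.4919·0.0000 + 0.5081·29.2453] = 14.3487

14.35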